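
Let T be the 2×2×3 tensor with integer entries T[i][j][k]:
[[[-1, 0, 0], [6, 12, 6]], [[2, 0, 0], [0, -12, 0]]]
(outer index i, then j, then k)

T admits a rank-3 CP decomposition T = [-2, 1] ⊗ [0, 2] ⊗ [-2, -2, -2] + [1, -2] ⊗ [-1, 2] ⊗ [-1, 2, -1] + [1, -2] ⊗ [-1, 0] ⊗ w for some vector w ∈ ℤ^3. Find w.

Subtract the known terms from T to get the rank-1 residual R = [1, -2] ⊗ [-1, 0] ⊗ w, so R[i,j,k] = a[i]·b[j]·w[k]. Pick indices with nonzero a[0]·b[0] = (1)·(-1) = -1. Only the fibre through (0,0,·) is needed: R[0,0,:] = T[0,0,:] − Σₗ aₗ[0]bₗ[0]cₗ = [-1, 0, 0] − (-2)·(0)·[-2, -2, -2] − (1)·(-1)·[-1, 2, -1] = [-2, 2, -1]. Then w[k] = R[0,0,k] / -1 for each k, giving w = [-2, 2, -1] / -1 = [2, -2, 1].

w = [2, -2, 1]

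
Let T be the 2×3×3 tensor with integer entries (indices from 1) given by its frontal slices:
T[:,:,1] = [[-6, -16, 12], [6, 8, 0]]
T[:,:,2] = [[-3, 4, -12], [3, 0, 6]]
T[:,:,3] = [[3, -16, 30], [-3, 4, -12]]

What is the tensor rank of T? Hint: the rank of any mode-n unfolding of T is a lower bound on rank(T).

2

Lower bound: the mode-1 unfolding of T (rows indexed by i, columns by (j,k) = (1,1), (1,2), (1,3), (2,1), (2,2), (2,3), (3,1), (3,2), (3,3)) is [[-6, -3, 3, -16, 4, -16, 12, -12, 30], [6, 3, -3, 8, 0, 4, 0, 6, -12]].
There the 2×2 minor on rows i ∈ {1, 2}, columns (j,k) ∈ {(1,1), (2,1)} is det [[-6, -16], [6, 8]] = 48 ≠ 0, so this unfolding has rank ≥ 2; CP rank is at least every unfolding rank, so rank(T) ≥ 2. (This is only a lower bound: in general the CP rank may exceed every unfolding rank, so we still need to exhibit 2 rank-1 terms summing to T.)
Upper bound — finding two terms. Write S_k = T[:,:,k] for the frontal slices: S₁ = [[-6, -16, 12], [6, 8, 0]], S₂ = [[-3, 4, -12], [3, 0, 6]], S₃ = [[3, -16, 30], [-3, 4, -12]].
If T = a₁ ⊗ b₁ ⊗ c₁ + a₂ ⊗ b₂ ⊗ c₂ then each S_k = c₁[k]·a₁b₁ᵀ + c₂[k]·a₂b₂ᵀ. S₁ and S₂ are linearly independent, so a₁b₁ᵀ and a₂b₂ᵀ must span the same plane of matrices: they are the rank-1 matrices of the form x·S₁ + y·S₂.
The 2×2 minor of x·S₁ + y·S₂ on rows {1,2}, columns {1,2} is 48·x² − 12·y² = 12·(2·x − y)(2·x + y), vanishing at (x:y) = (1:2) and (1:-2).
M₁ = S₁ + 2·S₂ = [[-12, -8, -12], [12, 8, 12]] = (-4)·(1, -1)(3, 2, 3)ᵀ and M₂ = S₁ − 2·S₂ = [[0, -24, 36], [0, 8, -12]] = (-4)·(3, -1)(0, 2, -3)ᵀ, so take a₁ = (1, -1), b₁ = (3, 2, 3), a₂ = (3, -1), b₂ = (0, 2, -3).
Each slice is an integer combination of E₁ = a₁b₁ᵀ and E₂ = a₂b₂ᵀ: S₁ = −2·E₁ − 2·E₂, S₂ = −E₁ + E₂, S₃ = E₁ − 3·E₂; reading off coefficients, c₁ = (-2, -1, 1) and c₂ = (-2, 1, -3).
Hence T = (1, -1) ⊗ (3, 2, 3) ⊗ (-2, -1, 1) + (3, -1) ⊗ (0, 2, -3) ⊗ (-2, 1, -3), so rank(T) ≤ 2.
These bounds meet, so rank(T) = 2.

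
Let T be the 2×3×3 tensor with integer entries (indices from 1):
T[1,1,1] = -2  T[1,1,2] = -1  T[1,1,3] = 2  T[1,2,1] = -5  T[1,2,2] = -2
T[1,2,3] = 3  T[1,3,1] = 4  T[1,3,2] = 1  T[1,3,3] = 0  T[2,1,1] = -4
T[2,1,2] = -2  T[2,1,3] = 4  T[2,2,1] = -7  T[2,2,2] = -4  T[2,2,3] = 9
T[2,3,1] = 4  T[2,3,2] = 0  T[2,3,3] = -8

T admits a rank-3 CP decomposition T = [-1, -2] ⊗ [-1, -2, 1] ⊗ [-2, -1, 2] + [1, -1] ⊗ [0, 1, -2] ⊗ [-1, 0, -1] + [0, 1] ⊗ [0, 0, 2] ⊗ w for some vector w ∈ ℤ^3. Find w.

Subtract the known terms from T to get the rank-1 residual R = [0, 1] ⊗ [0, 0, 2] ⊗ w, so R[i,j,k] = a[i]·b[j]·w[k]. Pick indices with nonzero a[2]·b[3] = (1)·(2) = 2. Only the fibre through (2,3,·) is needed: R[2,3,:] = T[2,3,:] − Σₗ aₗ[2]bₗ[3]cₗ = [4, 0, -8] − (-2)·(1)·[-2, -1, 2] − (-1)·(-2)·[-1, 0, -1] = [2, -2, -2]. Then w[k] = R[2,3,k] / 2 for each k, giving w = [2, -2, -2] / 2 = [1, -1, -1].

w = [1, -1, -1]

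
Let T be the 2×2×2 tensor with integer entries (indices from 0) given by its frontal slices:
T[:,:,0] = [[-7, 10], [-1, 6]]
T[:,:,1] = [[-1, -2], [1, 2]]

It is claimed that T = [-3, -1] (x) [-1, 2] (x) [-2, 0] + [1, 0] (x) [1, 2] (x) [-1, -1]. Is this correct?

No

Reconstruct entry (1,0,0) from the claimed factors: Σₗ aₗ[1]bₗ[0]cₗ[0] = (-1)·(-1)·(-2) + (0)·(1)·(-1) = -2, but T[1,0,0] = -1. The claim is false.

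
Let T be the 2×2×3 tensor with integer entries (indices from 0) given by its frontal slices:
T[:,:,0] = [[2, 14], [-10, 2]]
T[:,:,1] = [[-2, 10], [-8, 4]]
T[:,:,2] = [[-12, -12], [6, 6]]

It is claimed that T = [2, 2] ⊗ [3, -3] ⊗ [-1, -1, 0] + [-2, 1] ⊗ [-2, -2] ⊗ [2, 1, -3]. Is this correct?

Yes

Reconstruct entrywise from the claimed factors. For example, T[1,1,2] = 6 and Σₗ aₗ[1]bₗ[1]cₗ[2] = (2)·(-3)·(0) + (1)·(-2)·(-3) = 6; checking all 12 entries, every one matches. The claim holds.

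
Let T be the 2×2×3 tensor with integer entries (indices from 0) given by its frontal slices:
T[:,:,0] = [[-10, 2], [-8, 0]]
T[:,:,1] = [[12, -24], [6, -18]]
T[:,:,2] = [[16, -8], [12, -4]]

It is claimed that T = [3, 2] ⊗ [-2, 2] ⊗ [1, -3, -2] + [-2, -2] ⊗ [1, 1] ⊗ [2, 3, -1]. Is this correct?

Reconstruct entry (0,0,2) from the claimed factors: Σₗ aₗ[0]bₗ[0]cₗ[2] = (3)·(-2)·(-2) + (-2)·(1)·(-1) = 14, but T[0,0,2] = 16. The claim is false.

No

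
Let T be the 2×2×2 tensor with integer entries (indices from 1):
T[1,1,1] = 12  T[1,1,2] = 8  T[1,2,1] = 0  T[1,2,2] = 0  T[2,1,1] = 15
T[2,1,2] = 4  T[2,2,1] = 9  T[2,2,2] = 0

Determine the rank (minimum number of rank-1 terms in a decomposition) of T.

2

Lower bound: in the mode-2 unfolding of T (rows indexed by j, columns by (i,k)) the 2×2 minor on rows j ∈ {1, 2}, columns (i,k) ∈ {(1,1), (2,1)} is det [[12, 15], [0, 9]] = 108 ≠ 0, so that unfolding has rank ≥ 2 and hence rank(T) ≥ 2 (CP rank is at least every unfolding rank, though it can be larger).
Upper bound: with S_k = T[:,:,k], the two rank-1 terms a₁b₁ᵀ, a₂b₂ᵀ are the rank-1 members of the pencil x·S₁ + y·S₂.
det(x·S₁ + y·S₂) is 108·x² + 72·xy = 36·(3·x + 2·y)(x), vanishing at (x:y) = (2:-3) and (0:1).
M₁ = 2·S₁ − 3·S₂ = [[0, 0], [18, 18]] = 18·(0, 1)(1, 1)ᵀ and M₂ = S₂ = [[8, 0], [4, 0]] = 4·(2, 1)(1, 0)ᵀ, so take a₁ = (0, 1), b₁ = (1, 1), a₂ = (2, 1), b₂ = (1, 0).
Each slice is an integer combination of E₁ = a₁b₁ᵀ and E₂ = a₂b₂ᵀ: S₁ = 9·E₁ + 6·E₂, S₂ = 4·E₂; reading off coefficients, c₁ = (9, 0) and c₂ = (6, 4).
Hence T = (0, 1) ⊗ (1, 1) ⊗ (9, 0) + (2, 1) ⊗ (1, 0) ⊗ (6, 4), so rank(T) ≤ 2.
These bounds meet, so rank(T) = 2.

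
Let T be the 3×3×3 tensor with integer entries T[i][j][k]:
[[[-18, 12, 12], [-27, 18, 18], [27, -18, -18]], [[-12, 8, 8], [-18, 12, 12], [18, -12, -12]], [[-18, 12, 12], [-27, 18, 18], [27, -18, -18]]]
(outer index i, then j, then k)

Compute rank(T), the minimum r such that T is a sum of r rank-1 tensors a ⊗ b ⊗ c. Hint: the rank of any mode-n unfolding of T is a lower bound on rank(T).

1

Lower bound: T ≠ 0 (e.g. T[0,0,0] = -18), so rank(T) ≥ 1.
Upper bound: if T = a ⊗ b ⊗ c then every fibre of T is a multiple of the corresponding factor, so read the factors off the fibres through the nonzero entry T[0,0,0] = -18.
The mode-1 fibre T[:,0,0] = [-18, -12, -18] gives a = [3, 2, 3] (primitive direction); the mode-2 fibre T[0,:,0] = [-18, -27, 27] gives b = [2, 3, -3]; then c[k] = T[0,0,k] / (a[0]·b[0]) = [-18, 12, 12] / 6 = [-3, 2, 2].
Expanding [3, 2, 3] ⊗ [2, 3, -3] ⊗ [-3, 2, 2] reproduces all 27 entries of T, so T = [3, 2, 3] ⊗ [2, 3, -3] ⊗ [-3, 2, 2] and rank(T) ≤ 1.
These bounds meet, so rank(T) = 1.
Check entry T[0,1,1] = 18: (3)·(3)·(2) = 18.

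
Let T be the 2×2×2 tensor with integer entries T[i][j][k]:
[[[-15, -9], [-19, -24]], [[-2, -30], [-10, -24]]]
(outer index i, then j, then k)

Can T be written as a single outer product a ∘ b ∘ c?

No

The mode-1 unfolding of T (rows indexed by i, columns by (j,k) = (0,0), (0,1), (1,0), (1,1)) is [[-15, -9, -19, -24], [-2, -30, -10, -24]].
There the 2×2 minor on rows i ∈ {0, 1}, columns (j,k) ∈ {(0,0), (0,1)} is det [[-15, -9], [-2, -30]] = 432 ≠ 0, so this unfolding has rank ≥ 2; CP rank is at least every unfolding rank, so rank(T) ≥ 2.
In particular rank(T) ≥ 2 > 1, so T is not rank-1.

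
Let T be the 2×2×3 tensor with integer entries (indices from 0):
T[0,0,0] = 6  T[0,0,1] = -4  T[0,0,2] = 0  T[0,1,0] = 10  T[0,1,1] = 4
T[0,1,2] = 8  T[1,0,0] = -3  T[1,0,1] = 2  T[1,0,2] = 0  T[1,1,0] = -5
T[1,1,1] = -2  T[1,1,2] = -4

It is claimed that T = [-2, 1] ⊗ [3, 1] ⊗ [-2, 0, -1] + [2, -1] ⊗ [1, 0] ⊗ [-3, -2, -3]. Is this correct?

No

Reconstruct entry (0,1,0) from the claimed factors: Σₗ aₗ[0]bₗ[1]cₗ[0] = (-2)·(1)·(-2) + (2)·(0)·(-3) = 4, but T[0,1,0] = 10. The claim is false.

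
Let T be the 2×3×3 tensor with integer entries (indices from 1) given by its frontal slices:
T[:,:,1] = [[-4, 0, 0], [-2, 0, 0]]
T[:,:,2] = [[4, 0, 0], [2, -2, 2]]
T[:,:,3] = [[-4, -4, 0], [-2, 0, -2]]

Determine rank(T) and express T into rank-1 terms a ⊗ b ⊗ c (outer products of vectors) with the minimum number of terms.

Lower bound: the mode-3 unfolding of T (rows indexed by k, columns by (i,j) = (1,1), (1,2), (1,3), (2,1), (2,2), (2,3)) is [[-4, 0, 0, -2, 0, 0], [4, 0, 0, 2, -2, 2], [-4, -4, 0, -2, 0, -2]].
There the 3×3 minor on rows k ∈ {1, 2, 3}, columns (i,j) ∈ {(1,1), (1,2), (2,2)} is det [[-4, 0, 0], [4, 0, -2], [-4, -4, 0]] = 32 ≠ 0, so this unfolding has rank ≥ 3; CP rank is at least every unfolding rank, so rank(T) ≥ 3. (Flattening ranks never certify an upper bound on CP rank; for that we must actually write T with 3 rank-1 terms.)
Upper bound: T is a sum of 3 rank-1 terms, T = [0, 1] ⊗ [0, 1, -1] ⊗ [0, -2, 2] + [2, 1] ⊗ [0, 1, 0] ⊗ [4, -4, 2] + [2, 1] ⊗ [1, 2, 0] ⊗ [-2, 2, -2] (written with every a and b primitive with positive leading entry and the scale carried by c; CP decompositions are not unique, and this one is verified by expanding entrywise), so rank(T) ≤ 3.
These bounds meet, so rank(T) = 3.
Check entry T[1,3,3] = 0: (0)·(-1)·(2) + (2)·(0)·(2) + (2)·(0)·(-2) = 0.

rank(T) = 3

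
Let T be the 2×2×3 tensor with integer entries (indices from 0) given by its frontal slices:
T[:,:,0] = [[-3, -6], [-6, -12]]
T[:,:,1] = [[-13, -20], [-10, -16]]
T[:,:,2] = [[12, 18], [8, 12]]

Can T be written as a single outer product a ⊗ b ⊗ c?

No

The mode-2 unfolding of T (rows indexed by j, columns by (i,k) = (0,0), (0,1), (0,2), (1,0), (1,1), (1,2)) is [[-3, -13, 12, -6, -10, 8], [-6, -20, 18, -12, -16, 12]].
There the 2×2 minor on rows j ∈ {0, 1}, columns (i,k) ∈ {(0,0), (0,1)} is det [[-3, -13], [-6, -20]] = -18 ≠ 0, so this unfolding has rank ≥ 2; CP rank is at least every unfolding rank, so rank(T) ≥ 2.
In particular rank(T) ≥ 2 > 1, so T is not rank-1.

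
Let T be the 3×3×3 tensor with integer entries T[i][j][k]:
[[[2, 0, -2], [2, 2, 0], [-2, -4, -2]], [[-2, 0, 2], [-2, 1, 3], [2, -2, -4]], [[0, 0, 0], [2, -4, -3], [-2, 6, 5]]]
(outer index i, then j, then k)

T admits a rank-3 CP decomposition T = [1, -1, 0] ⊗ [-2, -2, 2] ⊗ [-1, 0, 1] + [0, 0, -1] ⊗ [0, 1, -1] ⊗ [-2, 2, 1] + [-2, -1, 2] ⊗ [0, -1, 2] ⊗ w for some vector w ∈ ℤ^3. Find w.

w = [0, 1, 1]

Subtract the known terms from T to get the rank-1 residual R = [-2, -1, 2] ⊗ [0, -1, 2] ⊗ w, so R[i,j,k] = a[i]·b[j]·w[k]. Pick indices with nonzero a[0]·b[1] = (-2)·(-1) = 2. Only the fibre through (0,1,·) is needed: R[0,1,:] = T[0,1,:] − Σₗ aₗ[0]bₗ[1]cₗ = [2, 2, 0] − (1)·(-2)·[-1, 0, 1] − (0)·(1)·[-2, 2, 1] = [0, 2, 2]. Then w[k] = R[0,1,k] / 2 for each k, giving w = [0, 2, 2] / 2 = [0, 1, 1].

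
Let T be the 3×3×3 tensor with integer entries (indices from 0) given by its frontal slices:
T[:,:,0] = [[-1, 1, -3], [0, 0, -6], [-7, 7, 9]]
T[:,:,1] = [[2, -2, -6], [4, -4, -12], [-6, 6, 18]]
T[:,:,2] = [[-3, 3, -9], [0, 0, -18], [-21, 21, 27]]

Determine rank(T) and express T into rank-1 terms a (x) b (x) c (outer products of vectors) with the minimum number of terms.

Lower bound: in the mode-1 unfolding of T (rows indexed by i, columns by (j,k)) the 2×2 minor on rows i ∈ {0, 1}, columns (j,k) ∈ {(0,0), (0,1)} is det [[-1, 2], [0, 4]] = -4 ≠ 0, so that unfolding has rank ≥ 2 and hence rank(T) ≥ 2 (CP rank is at least every unfolding rank, though it can be larger).
Upper bound: with S_k = T[:,:,k], the two rank-1 terms a₁b₁ᵀ, a₂b₂ᵀ are the rank-1 members of the pencil x·S₀ + y·S₁.
The 2×2 minor of x·S₀ + y·S₁ on rows {0,1}, columns {0,2} is 6·x² + 12·xy = 6·(x + 2·y)(x), vanishing at (x:y) = (2:-1) and (0:1).
M₁ = 2·S₀ − S₁ = [[-4, 4, 0], [-4, 4, 0], [-8, 8, 0]] = (-4)·[1, 1, 2][1, -1, 0]ᵀ and M₂ = S₁ = [[2, -2, -6], [4, -4, -12], [-6, 6, 18]] = 2·[1, 2, -3][1, -1, -3]ᵀ, so take a₁ = [1, 1, 2], b₁ = [1, -1, 0], a₂ = [1, 2, -3], b₂ = [1, -1, -3].
Each slice is an integer combination of E₁ = a₁b₁ᵀ and E₂ = a₂b₂ᵀ: S₀ = −2·E₁ + E₂, S₁ = 2·E₂, S₂ = −6·E₁ + 3·E₂; reading off coefficients, c₁ = [-2, 0, -6] and c₂ = [1, 2, 3].
Hence T = [1, 1, 2] (x) [1, -1, 0] (x) [-2, 0, -6] + [1, 2, -3] (x) [1, -1, -3] (x) [1, 2, 3], so rank(T) ≤ 2.
These bounds meet, so rank(T) = 2.

rank(T) = 2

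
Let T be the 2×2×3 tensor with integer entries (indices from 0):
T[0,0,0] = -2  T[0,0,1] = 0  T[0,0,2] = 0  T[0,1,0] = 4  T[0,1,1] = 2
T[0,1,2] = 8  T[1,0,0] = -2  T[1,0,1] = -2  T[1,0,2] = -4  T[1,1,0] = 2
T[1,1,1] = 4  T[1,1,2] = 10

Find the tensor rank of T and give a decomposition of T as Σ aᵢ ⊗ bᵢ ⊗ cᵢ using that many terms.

Lower bound: in the mode-3 unfolding of T (rows indexed by k, columns by (i,j)) the 3×3 minor on rows k ∈ {0, 1, 2}, columns (i,j) ∈ {(0,0), (0,1), (1,0)} is det [[-2, 4, -2], [0, 2, -2], [0, 8, -4]] = -16 ≠ 0, so that unfolding has rank ≥ 3 and hence rank(T) ≥ 3 (CP rank is at least every unfolding rank, though it can be larger).
Upper bound: T is a sum of 3 rank-1 terms, T = (1, 1) ⊗ (1, 0) ⊗ (-2, 2, 4) + (1, 2) ⊗ (1, -1) ⊗ (0, -2, -4) + (2, 1) ⊗ (0, 1) ⊗ (2, 0, 2) (one valid choice — decompositions are not unique — normalised so each a, b is primitive with positive first nonzero entry; check it by expanding all entries), so rank(T) ≤ 3.
These bounds meet, so rank(T) = 3.

rank(T) = 3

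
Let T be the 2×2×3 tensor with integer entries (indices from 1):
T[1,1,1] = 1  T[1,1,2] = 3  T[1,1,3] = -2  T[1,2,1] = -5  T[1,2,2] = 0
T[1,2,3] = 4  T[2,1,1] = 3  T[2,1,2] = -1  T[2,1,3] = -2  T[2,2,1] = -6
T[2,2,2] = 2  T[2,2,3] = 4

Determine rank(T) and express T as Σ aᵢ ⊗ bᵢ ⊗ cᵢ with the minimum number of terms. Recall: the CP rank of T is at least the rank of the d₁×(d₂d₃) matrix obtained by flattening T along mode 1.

rank(T) = 2

Lower bound: in the mode-2 unfolding of T (rows indexed by j, columns by (i,k)) the 2×2 minor on rows j ∈ {1, 2}, columns (i,k) ∈ {(1,1), (1,2)} is det [[1, 3], [-5, 0]] = 15 ≠ 0, so that unfolding has rank ≥ 2 and hence rank(T) ≥ 2 (CP rank is at least every unfolding rank, though it can be larger).
Upper bound: with S_k = T[:,:,k], the two rank-1 terms a₁b₁ᵀ, a₂b₂ᵀ are the rank-1 members of the pencil x·S₁ + y·S₂.
det(x·S₁ + y·S₂) is 9·x² − 21·xy + 6·y² = 3·(x − 2·y)(3·x − y), vanishing at (x:y) = (2:1) and (1:3).
M₁ = 2·S₁ + S₂ = [[5, -10], [5, -10]] = 5·[1, 1][1, -2]ᵀ and M₂ = S₁ + 3·S₂ = [[10, -5], [0, 0]] = 5·[1, 0][2, -1]ᵀ, so take a₁ = [1, 1], b₁ = [1, -2], a₂ = [1, 0], b₂ = [2, -1].
Each slice is an integer combination of E₁ = a₁b₁ᵀ and E₂ = a₂b₂ᵀ: S₁ = 3·E₁ − E₂, S₂ = −E₁ + 2·E₂, S₃ = −2·E₁; reading off coefficients, c₁ = [3, -1, -2] and c₂ = [-1, 2, 0].
Hence T = [1, 1] ⊗ [1, -2] ⊗ [3, -1, -2] + [1, 0] ⊗ [2, -1] ⊗ [-1, 2, 0], so rank(T) ≤ 2.
These bounds meet, so rank(T) = 2.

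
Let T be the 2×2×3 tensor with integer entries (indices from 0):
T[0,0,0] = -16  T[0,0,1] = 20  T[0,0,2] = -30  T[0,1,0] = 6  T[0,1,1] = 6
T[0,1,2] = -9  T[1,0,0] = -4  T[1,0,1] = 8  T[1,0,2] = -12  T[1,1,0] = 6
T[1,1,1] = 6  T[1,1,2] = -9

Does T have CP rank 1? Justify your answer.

The mode-3 unfolding of T (rows indexed by k, columns by (i,j) = (0,0), (0,1), (1,0), (1,1)) is [[-16, 6, -4, 6], [20, 6, 8, 6], [-30, -9, -12, -9]].
There the 2×2 minor on rows k ∈ {0, 1}, columns (i,j) ∈ {(0,0), (0,1)} is det [[-16, 6], [20, 6]] = -216 ≠ 0, so this unfolding has rank ≥ 2; CP rank is at least every unfolding rank, so rank(T) ≥ 2.
In particular rank(T) ≥ 2 > 1, so T is not rank-1.

No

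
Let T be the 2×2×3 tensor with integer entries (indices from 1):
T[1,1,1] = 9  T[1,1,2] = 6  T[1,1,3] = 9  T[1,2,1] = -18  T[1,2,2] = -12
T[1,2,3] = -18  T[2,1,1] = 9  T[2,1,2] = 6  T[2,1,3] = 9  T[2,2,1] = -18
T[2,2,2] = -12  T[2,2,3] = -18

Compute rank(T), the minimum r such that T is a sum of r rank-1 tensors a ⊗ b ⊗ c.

Lower bound: T ≠ 0 (e.g. T[1,1,1] = 9), so rank(T) ≥ 1.
Upper bound: the mode-1 fibre T[:,1,1] = [9, 9] gives a = [1, 1] (primitive direction); the mode-2 fibre T[1,:,1] = [9, -18] gives b = [1, -2]; then c[k] = T[1,1,k] / (a[1]·b[1]) = [9, 6, 9] / 1 = [9, 6, 9].
Expanding [1, 1] ⊗ [1, -2] ⊗ [9, 6, 9] reproduces all 12 entries of T, so T = [1, 1] ⊗ [1, -2] ⊗ [9, 6, 9] and rank(T) ≤ 1.
These bounds meet, so rank(T) = 1.

1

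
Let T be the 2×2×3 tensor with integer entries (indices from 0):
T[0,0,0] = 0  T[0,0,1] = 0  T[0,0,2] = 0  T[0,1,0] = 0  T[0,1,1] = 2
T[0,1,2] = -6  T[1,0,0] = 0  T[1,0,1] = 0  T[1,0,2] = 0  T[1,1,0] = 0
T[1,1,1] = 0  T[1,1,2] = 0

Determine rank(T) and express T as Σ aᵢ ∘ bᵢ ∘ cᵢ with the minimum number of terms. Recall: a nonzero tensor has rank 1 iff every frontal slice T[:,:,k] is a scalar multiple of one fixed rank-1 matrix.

Lower bound: T ≠ 0 (e.g. T[0,1,1] = 2), so rank(T) ≥ 1.
Upper bound: if T = a ∘ b ∘ c then every fibre of T is a multiple of the corresponding factor, so read the factors off the fibres through the nonzero entry T[0,1,1] = 2.
The mode-1 fibre T[:,1,1] = [2, 0] gives a = [1, 0] (primitive direction); the mode-2 fibre T[0,:,1] = [0, 2] gives b = [0, 1]; then c[k] = T[0,1,k] / (a[0]·b[1]) = [0, 2, -6] / 1 = [0, 2, -6].
Expanding [1, 0] ∘ [0, 1] ∘ [0, 2, -6] reproduces all 12 entries of T, so T = [1, 0] ∘ [0, 1] ∘ [0, 2, -6] and rank(T) ≤ 1.
These bounds meet, so rank(T) = 1.
Check entry T[1,1,0] = 0: (0)·(1)·(0) = 0.

rank(T) = 1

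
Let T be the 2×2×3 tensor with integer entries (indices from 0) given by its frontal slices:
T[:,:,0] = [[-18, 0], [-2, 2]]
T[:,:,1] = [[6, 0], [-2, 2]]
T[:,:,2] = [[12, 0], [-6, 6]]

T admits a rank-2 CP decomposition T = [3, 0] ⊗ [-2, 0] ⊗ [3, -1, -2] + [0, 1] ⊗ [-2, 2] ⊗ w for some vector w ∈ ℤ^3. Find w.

Subtract the known terms from T to get the rank-1 residual R = [0, 1] ⊗ [-2, 2] ⊗ w, so R[i,j,k] = a[i]·b[j]·w[k]. Pick indices with nonzero a[1]·b[0] = (1)·(-2) = -2. Only the fibre through (1,0,·) is needed: R[1,0,:] = T[1,0,:] − Σₗ aₗ[1]bₗ[0]cₗ = [-2, -2, -6] − (0)·(-2)·[3, -1, -2] = [-2, -2, -6]. Then w[k] = R[1,0,k] / -2 for each k, giving w = [-2, -2, -6] / -2 = [1, 1, 3].

w = [1, 1, 3]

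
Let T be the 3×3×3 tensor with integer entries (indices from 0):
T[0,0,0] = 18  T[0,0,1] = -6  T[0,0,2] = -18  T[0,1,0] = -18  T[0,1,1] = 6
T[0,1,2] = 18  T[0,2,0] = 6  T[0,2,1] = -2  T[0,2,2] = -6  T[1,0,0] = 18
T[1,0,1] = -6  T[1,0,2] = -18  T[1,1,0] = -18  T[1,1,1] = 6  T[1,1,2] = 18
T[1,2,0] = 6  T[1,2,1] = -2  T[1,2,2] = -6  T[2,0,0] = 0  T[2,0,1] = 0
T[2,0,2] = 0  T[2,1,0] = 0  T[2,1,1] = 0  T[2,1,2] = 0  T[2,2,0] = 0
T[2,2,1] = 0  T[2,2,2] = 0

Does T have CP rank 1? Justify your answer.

Yes

The mode-1 fibre T[:,0,0] = [18, 18, 0] gives a = (1, 1, 0) (primitive direction); the mode-2 fibre T[0,:,0] = [18, -18, 6] gives b = (3, -3, 1); then c[k] = T[0,0,k] / (a[0]·b[0]) = [18, -6, -18] / 3 = (6, -2, -6).
Expanding (1, 1, 0) ⊗ (3, -3, 1) ⊗ (6, -2, -6) reproduces all 27 entries of T, so T = (1, 1, 0) ⊗ (3, -3, 1) ⊗ (6, -2, -6) and rank(T) ≤ 1.
Equivalently every frontal slice T[:,:,k] is c[k] times the rank-1 matrix (1, 1, 0) ⊗ (3, -3, 1). So T has rank 1 (it is nonzero).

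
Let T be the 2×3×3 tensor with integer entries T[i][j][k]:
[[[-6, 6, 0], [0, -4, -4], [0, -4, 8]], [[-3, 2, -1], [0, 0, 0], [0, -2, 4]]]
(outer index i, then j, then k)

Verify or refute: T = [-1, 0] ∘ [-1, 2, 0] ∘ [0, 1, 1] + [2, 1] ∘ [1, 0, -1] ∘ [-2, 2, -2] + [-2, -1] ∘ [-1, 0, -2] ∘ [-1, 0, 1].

Reconstruct entry (0,0,1) from the claimed factors: Σₗ aₗ[0]bₗ[0]cₗ[1] = (-1)·(-1)·(1) + (2)·(1)·(2) + (-2)·(-1)·(0) = 5, but T[0,0,1] = 6. The claim is false.

No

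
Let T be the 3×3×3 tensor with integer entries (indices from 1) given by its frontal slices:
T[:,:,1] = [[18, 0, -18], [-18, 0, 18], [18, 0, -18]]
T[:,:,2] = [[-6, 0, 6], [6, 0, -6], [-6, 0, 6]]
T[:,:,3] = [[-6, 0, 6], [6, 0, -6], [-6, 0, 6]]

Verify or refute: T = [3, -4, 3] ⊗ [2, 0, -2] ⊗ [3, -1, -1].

Reconstruct entry (2,1,1) from the claimed factors: Σₗ aₗ[2]bₗ[1]cₗ[1] = (-4)·(2)·(3) = -24, but T[2,1,1] = -18. The claim is false.

No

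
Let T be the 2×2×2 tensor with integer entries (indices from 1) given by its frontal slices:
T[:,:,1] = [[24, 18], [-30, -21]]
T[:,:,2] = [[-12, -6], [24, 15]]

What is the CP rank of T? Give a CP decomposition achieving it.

rank(T) = 2

Lower bound: the mode-1 unfolding of T (rows indexed by i, columns by (j,k) = (1,1), (1,2), (2,1), (2,2)) is [[24, -12, 18, -6], [-30, 24, -21, 15]].
There the 2×2 minor on rows i ∈ {1, 2}, columns (j,k) ∈ {(1,1), (1,2)} is det [[24, -12], [-30, 24]] = 216 ≠ 0, so this unfolding has rank ≥ 2; CP rank is at least every unfolding rank, so rank(T) ≥ 2. (Unfolding ranks only ever bound the CP rank from below — rank(T) can be strictly larger than all of them — so the matching upper bound has to come from an explicit 2-term decomposition.)
Upper bound — finding two terms. Write S_k = T[:,:,k] for the frontal slices: S₁ = [[24, 18], [-30, -21]], S₂ = [[-12, -6], [24, 15]].
If T = a₁ ⊗ b₁ ⊗ c₁ + a₂ ⊗ b₂ ⊗ c₂ then each S_k = c₁[k]·a₁b₁ᵀ + c₂[k]·a₂b₂ᵀ. S₁ and S₂ are linearly independent, so a₁b₁ᵀ and a₂b₂ᵀ must span the same plane of matrices: they are the rank-1 matrices of the form x·S₁ + y·S₂.
det(x·S₁ + y·S₂) is 36·x² − 36·y² = 36·(x − y)(x + y), vanishing at (x:y) = (1:1) and (1:-1).
M₁ = S₁ + S₂ = [[12, 12], [-6, -6]] = 6·(2, -1)(1, 1)ᵀ and M₂ = S₁ − S₂ = [[36, 24], [-54, -36]] = 6·(2, -3)(3, 2)ᵀ, so take a₁ = (2, -1), b₁ = (1, 1), a₂ = (2, -3), b₂ = (3, 2).
Each slice is an integer combination of E₁ = a₁b₁ᵀ and E₂ = a₂b₂ᵀ: S₁ = 3·E₁ + 3·E₂, S₂ = 3·E₁ − 3·E₂; reading off coefficients, c₁ = (3, 3) and c₂ = (3, -3).
Hence T = (2, -1) ⊗ (1, 1) ⊗ (3, 3) + (2, -3) ⊗ (3, 2) ⊗ (3, -3), so rank(T) ≤ 2.
These bounds meet, so rank(T) = 2.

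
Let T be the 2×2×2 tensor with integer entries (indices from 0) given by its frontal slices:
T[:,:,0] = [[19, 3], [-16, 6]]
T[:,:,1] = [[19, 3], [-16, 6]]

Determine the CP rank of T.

2

Lower bound: in the mode-2 unfolding of T (rows indexed by j, columns by (i,k)) the 2×2 minor on rows j ∈ {0, 1}, columns (i,k) ∈ {(0,0), (1,0)} is det [[19, -16], [3, 6]] = 162 ≠ 0, so that unfolding has rank ≥ 2 and hence rank(T) ≥ 2 (CP rank is at least every unfolding rank, though it can be larger).
Upper bound: T[:,:,k] = c[k]·M for every slice, with c = [1, 1] and M = [[19, 3], [-16, 6]] (rows i, columns j).
Splitting M by its rows (i = 0, 1), M = [1, 0][19, 3]ᵀ + [0, 1][-16, 6]ᵀ.
Hence T = [1, 0] (x) [19, 3] (x) [1, 1] + [0, 1] (x) [-16, 6] (x) [1, 1], so rank(T) ≤ 2.
These bounds meet, so rank(T) = 2.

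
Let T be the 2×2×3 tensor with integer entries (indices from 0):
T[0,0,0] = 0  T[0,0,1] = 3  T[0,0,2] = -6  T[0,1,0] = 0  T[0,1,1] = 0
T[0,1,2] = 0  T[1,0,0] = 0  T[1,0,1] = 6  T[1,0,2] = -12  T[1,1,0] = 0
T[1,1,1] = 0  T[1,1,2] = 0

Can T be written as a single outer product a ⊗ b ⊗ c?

Yes

If T = a ⊗ b ⊗ c then every fibre of T is a multiple of the corresponding factor, so read the factors off the fibres through the nonzero entry T[0,0,1] = 3.
The mode-1 fibre T[:,0,1] = [3, 6] gives a = (1, 2) (primitive direction); the mode-2 fibre T[0,:,1] = [3, 0] gives b = (1, 0); then c[k] = T[0,0,k] / (a[0]·b[0]) = [0, 3, -6] / 1 = (0, 3, -6).
Expanding (1, 2) ⊗ (1, 0) ⊗ (0, 3, -6) reproduces all 12 entries of T, so T = (1, 2) ⊗ (1, 0) ⊗ (0, 3, -6) and rank(T) ≤ 1.
Equivalently every frontal slice T[:,:,k] is c[k] times the rank-1 matrix (1, 2) ⊗ (1, 0). So T has rank 1 (it is nonzero).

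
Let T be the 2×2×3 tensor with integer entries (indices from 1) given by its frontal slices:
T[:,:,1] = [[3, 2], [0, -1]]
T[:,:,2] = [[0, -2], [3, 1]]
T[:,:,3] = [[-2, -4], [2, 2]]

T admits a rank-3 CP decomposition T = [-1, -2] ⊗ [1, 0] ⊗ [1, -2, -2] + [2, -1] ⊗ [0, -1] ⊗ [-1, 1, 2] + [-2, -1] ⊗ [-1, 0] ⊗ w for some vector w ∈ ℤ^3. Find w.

w = [2, -1, -2]

Subtract the known terms from T to get the rank-1 residual R = [-2, -1] ⊗ [-1, 0] ⊗ w, so R[i,j,k] = a[i]·b[j]·w[k]. Pick indices with nonzero a[1]·b[1] = (-2)·(-1) = 2. Only the fibre through (1,1,·) is needed: R[1,1,:] = T[1,1,:] − Σₗ aₗ[1]bₗ[1]cₗ = [3, 0, -2] − (-1)·(1)·[1, -2, -2] − (2)·(0)·[-1, 1, 2] = [4, -2, -4]. Then w[k] = R[1,1,k] / 2 for each k, giving w = [4, -2, -4] / 2 = [2, -1, -2].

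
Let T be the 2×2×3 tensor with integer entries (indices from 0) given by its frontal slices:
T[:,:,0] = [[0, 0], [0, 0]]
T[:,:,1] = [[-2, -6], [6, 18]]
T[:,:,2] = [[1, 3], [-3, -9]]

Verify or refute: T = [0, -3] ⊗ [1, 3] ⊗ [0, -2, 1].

No

Reconstruct entry (0,0,1) from the claimed factors: Σₗ aₗ[0]bₗ[0]cₗ[1] = (0)·(1)·(-2) = 0, but T[0,0,1] = -2. The claim is false.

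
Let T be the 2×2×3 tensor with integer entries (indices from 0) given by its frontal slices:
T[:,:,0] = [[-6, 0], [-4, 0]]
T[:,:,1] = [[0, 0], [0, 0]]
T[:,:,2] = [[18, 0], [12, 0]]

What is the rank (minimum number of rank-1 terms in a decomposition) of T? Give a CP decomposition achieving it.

Lower bound: T ≠ 0 (e.g. T[0,0,0] = -6), so rank(T) ≥ 1.
Upper bound: if T = a ⊗ b ⊗ c then every fibre of T is a multiple of the corresponding factor, so read the factors off the fibres through the nonzero entry T[0,0,0] = -6.
The mode-1 fibre T[:,0,0] = [-6, -4] gives a = [3, 2] (primitive direction); the mode-2 fibre T[0,:,0] = [-6, 0] gives b = [1, 0]; then c[k] = T[0,0,k] / (a[0]·b[0]) = [-6, 0, 18] / 3 = [-2, 0, 6].
Expanding [3, 2] ⊗ [1, 0] ⊗ [-2, 0, 6] reproduces all 12 entries of T, so T = [3, 2] ⊗ [1, 0] ⊗ [-2, 0, 6] and rank(T) ≤ 1.
These bounds meet, so rank(T) = 1.

rank(T) = 1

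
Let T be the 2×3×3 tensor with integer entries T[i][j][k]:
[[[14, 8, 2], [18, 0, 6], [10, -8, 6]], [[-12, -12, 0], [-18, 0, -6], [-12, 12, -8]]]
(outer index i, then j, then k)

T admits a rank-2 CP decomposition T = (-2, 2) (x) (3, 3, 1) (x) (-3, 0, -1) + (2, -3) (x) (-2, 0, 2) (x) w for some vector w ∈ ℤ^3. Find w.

w = (1, -2, 1)

Subtract the known terms from T to get the rank-1 residual R = (2, -3) (x) (-2, 0, 2) (x) w, so R[i,j,k] = a[i]·b[j]·w[k]. Pick indices with nonzero a[0]·b[0] = (2)·(-2) = -4. Only the fibre through (0,0,·) is needed: R[0,0,:] = T[0,0,:] − Σₗ aₗ[0]bₗ[0]cₗ = [14, 8, 2] − (-2)·(3)·(-3, 0, -1) = [-4, 8, -4]. Then w[k] = R[0,0,k] / -4 for each k, giving w = [-4, 8, -4] / -4 = (1, -2, 1).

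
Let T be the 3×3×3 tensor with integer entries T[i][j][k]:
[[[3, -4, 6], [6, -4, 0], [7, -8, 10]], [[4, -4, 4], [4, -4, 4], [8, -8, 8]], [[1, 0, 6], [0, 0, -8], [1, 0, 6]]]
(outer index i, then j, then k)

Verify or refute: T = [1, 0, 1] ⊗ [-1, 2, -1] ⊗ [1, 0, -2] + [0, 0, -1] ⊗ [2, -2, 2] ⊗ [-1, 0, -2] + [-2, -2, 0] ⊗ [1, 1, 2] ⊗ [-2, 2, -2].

Yes

Reconstruct entrywise from the claimed factors. For example, T[1,2,1] = -8 and Σₗ aₗ[1]bₗ[2]cₗ[1] = (0)·(-1)·(0) + (0)·(2)·(0) + (-2)·(2)·(2) = -8; checking all 27 entries, every one matches. The claim holds.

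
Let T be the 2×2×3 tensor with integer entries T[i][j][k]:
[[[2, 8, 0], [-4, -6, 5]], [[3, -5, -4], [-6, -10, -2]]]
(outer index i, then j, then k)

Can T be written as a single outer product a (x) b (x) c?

The mode-3 unfolding of T (rows indexed by k, columns by (i,j) = (0,0), (0,1), (1,0), (1,1)) is [[2, -4, 3, -6], [8, -6, -5, -10], [0, 5, -4, -2]].
There the 3×3 minor on rows k ∈ {0, 1, 2}, columns (i,j) ∈ {(0,0), (0,1), (1,0)} is det [[2, -4, 3], [8, -6, -5], [0, 5, -4]] = 90 ≠ 0, so this unfolding has rank ≥ 3; CP rank is at least every unfolding rank, so rank(T) ≥ 3.
In particular rank(T) ≥ 3 > 1, so T is not rank-1.

No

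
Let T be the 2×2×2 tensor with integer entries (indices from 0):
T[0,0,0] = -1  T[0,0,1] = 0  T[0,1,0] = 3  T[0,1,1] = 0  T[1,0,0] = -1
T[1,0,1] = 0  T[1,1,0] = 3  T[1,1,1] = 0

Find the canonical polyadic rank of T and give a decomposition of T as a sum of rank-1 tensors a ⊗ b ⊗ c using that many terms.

Lower bound: T ≠ 0 (e.g. T[0,0,0] = -1), so rank(T) ≥ 1.
Upper bound: the mode-1 fibre T[:,0,0] = [-1, -1] gives a = [1, 1] (primitive direction); the mode-2 fibre T[0,:,0] = [-1, 3] gives b = [1, -3]; then c[k] = T[0,0,k] / (a[0]·b[0]) = [-1, 0] / 1 = [-1, 0].
Expanding [1, 1] ⊗ [1, -3] ⊗ [-1, 0] reproduces all 8 entries of T, so T = [1, 1] ⊗ [1, -3] ⊗ [-1, 0] and rank(T) ≤ 1.
These bounds meet, so rank(T) = 1.

rank(T) = 1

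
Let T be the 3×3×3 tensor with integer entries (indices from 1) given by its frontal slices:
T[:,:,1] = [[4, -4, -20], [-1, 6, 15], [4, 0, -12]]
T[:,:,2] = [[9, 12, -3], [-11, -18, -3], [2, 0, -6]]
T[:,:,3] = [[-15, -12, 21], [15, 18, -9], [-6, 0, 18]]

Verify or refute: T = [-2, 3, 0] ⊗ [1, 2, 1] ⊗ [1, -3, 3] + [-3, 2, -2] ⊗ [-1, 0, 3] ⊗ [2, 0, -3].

Reconstruct entry (1,1,2) from the claimed factors: Σₗ aₗ[1]bₗ[1]cₗ[2] = (-2)·(1)·(-3) + (-3)·(-1)·(0) = 6, but T[1,1,2] = 9. The claim is false.

No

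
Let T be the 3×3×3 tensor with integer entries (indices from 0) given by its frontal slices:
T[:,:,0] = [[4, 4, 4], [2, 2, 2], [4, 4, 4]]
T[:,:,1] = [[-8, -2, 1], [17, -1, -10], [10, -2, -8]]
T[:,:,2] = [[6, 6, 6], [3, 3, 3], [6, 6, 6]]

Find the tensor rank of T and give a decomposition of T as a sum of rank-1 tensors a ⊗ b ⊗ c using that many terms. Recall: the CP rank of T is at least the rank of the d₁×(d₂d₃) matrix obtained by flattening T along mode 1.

Lower bound: in the mode-2 unfolding of T (rows indexed by j, columns by (i,k)) the 2×2 minor on rows j ∈ {0, 1}, columns (i,k) ∈ {(0,0), (0,1)} is det [[4, -8], [4, -2]] = 24 ≠ 0, so that unfolding has rank ≥ 2 and hence rank(T) ≥ 2 (CP rank is at least every unfolding rank, though it can be larger).
Upper bound: with S_k = T[:,:,k], the two rank-1 terms a₁b₁ᵀ, a₂b₂ᵀ are the rank-1 members of the pencil x·S₀ + y·S₁.
The 2×2 minor of x·S₀ + y·S₁ on rows {0,1}, columns {0,1} is −84·xy + 42·y² = (-42)·(2·x − y)(y), vanishing at (x:y) = (1:2) and (1:0).
M₁ = S₀ + 2·S₁ = [[-12, 0, 6], [36, 0, -18], [24, 0, -12]] = (-6)·[1, -3, -2][2, 0, -1]ᵀ and M₂ = S₀ = [[4, 4, 4], [2, 2, 2], [4, 4, 4]] = 2·[2, 1, 2][1, 1, 1]ᵀ, so take a₁ = [1, -3, -2], b₁ = [2, 0, -1], a₂ = [2, 1, 2], b₂ = [1, 1, 1].
Each slice is an integer combination of E₁ = a₁b₁ᵀ and E₂ = a₂b₂ᵀ: S₀ = 2·E₂, S₁ = −3·E₁ − E₂, S₂ = 3·E₂; reading off coefficients, c₁ = [0, -3, 0] and c₂ = [2, -1, 3].
Hence T = [1, -3, -2] ⊗ [2, 0, -1] ⊗ [0, -3, 0] + [2, 1, 2] ⊗ [1, 1, 1] ⊗ [2, -1, 3], so rank(T) ≤ 2.
These bounds meet, so rank(T) = 2.

rank(T) = 2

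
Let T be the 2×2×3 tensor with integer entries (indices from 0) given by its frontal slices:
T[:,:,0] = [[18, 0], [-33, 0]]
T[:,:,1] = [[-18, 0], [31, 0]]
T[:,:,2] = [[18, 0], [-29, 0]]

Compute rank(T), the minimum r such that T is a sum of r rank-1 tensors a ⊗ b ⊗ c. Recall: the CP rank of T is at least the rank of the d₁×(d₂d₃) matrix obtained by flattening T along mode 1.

2

Lower bound: the mode-3 unfolding of T (rows indexed by k, columns by (i,j) = (0,0), (0,1), (1,0), (1,1)) is [[18, 0, -33, 0], [-18, 0, 31, 0], [18, 0, -29, 0]].
There the 2×2 minor on rows k ∈ {0, 1}, columns (i,j) ∈ {(0,0), (1,0)} is det [[18, -33], [-18, 31]] = -36 ≠ 0, so this unfolding has rank ≥ 2; CP rank is at least every unfolding rank, so rank(T) ≥ 2. (Unfolding ranks only ever bound the CP rank from below — rank(T) can be strictly larger than all of them — so the matching upper bound has to come from an explicit 2-term decomposition.)
Upper bound — finding two terms. Every mode-2 slice of T is a multiple of one matrix: T[:,j,:] = b[j]·M with b = [1, 0] and M = [[18, -18, 18], [-33, 31, -29]] (rows indexed by i, columns by k). So it suffices to write M as a sum of two rank-1 matrices.
Splitting M by its rows (i = 0, 1), M = [1, 0][18, -18, 18]ᵀ + [0, 1][-33, 31, -29]ᵀ.
Hence T = [1, 0] ⊗ [1, 0] ⊗ [18, -18, 18] + [0, 1] ⊗ [1, 0] ⊗ [-33, 31, -29], so rank(T) ≤ 2.
These bounds meet, so rank(T) = 2.
Check entry T[1,0,0] = -33: (0)·(1)·(18) + (1)·(1)·(-33) = -33.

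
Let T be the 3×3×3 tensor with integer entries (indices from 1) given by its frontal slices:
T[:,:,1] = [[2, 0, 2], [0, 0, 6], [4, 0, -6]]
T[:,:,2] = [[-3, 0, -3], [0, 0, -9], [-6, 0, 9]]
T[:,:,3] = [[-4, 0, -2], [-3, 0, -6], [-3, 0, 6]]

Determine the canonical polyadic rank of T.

Lower bound: in the mode-2 unfolding of T (rows indexed by j, columns by (i,k)) the 2×2 minor on rows j ∈ {1, 3}, columns (i,k) ∈ {(1,1), (1,3)} is det [[2, -4], [2, -2]] = 4 ≠ 0, so that unfolding has rank ≥ 2 and hence rank(T) ≥ 2 (CP rank is at least every unfolding rank, though it can be larger).
Upper bound: with S_k = T[:,:,k], the two rank-1 terms a₁b₁ᵀ, a₂b₂ᵀ are the rank-1 members of the pencil x·S₁ + y·S₃.
The 2×2 minor of x·S₁ + y·S₃ on rows {1,2}, columns {1,3} is 12·x² − 30·xy + 18·y² = 6·(2·x − 3·y)(x − y), vanishing at (x:y) = (3:2) and (1:1).
M₁ = 3·S₁ + 2·S₃ = [[-2, 0, 2], [-6, 0, 6], [6, 0, -6]] = (-2)·[1, 3, -3][1, 0, -1]ᵀ and M₂ = S₁ + S₃ = [[-2, 0, 0], [-3, 0, 0], [1, 0, 0]] = −[2, 3, -1][1, 0, 0]ᵀ, so take a₁ = [1, 3, -3], b₁ = [1, 0, -1], a₂ = [2, 3, -1], b₂ = [1, 0, 0].
Each slice is an integer combination of E₁ = a₁b₁ᵀ and E₂ = a₂b₂ᵀ: S₁ = −2·E₁ + 2·E₂, S₂ = 3·E₁ − 3·E₂, S₃ = 2·E₁ − 3·E₂; reading off coefficients, c₁ = [-2, 3, 2] and c₂ = [2, -3, -3].
Hence T = [1, 3, -3] ∘ [1, 0, -1] ∘ [-2, 3, 2] + [2, 3, -1] ∘ [1, 0, 0] ∘ [2, -3, -3], so rank(T) ≤ 2.
These bounds meet, so rank(T) = 2.

2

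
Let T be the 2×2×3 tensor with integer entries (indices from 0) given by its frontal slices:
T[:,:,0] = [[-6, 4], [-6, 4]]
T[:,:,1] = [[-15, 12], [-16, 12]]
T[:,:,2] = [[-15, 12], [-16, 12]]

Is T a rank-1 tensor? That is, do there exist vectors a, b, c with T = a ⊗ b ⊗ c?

The mode-2 unfolding of T (rows indexed by j, columns by (i,k) = (0,0), (0,1), (0,2), (1,0), (1,1), (1,2)) is [[-6, -15, -15, -6, -16, -16], [4, 12, 12, 4, 12, 12]].
There the 2×2 minor on rows j ∈ {0, 1}, columns (i,k) ∈ {(0,0), (0,1)} is det [[-6, -15], [4, 12]] = -12 ≠ 0, so this unfolding has rank ≥ 2; CP rank is at least every unfolding rank, so rank(T) ≥ 2.
In particular rank(T) ≥ 2 > 1, so T is not rank-1.

No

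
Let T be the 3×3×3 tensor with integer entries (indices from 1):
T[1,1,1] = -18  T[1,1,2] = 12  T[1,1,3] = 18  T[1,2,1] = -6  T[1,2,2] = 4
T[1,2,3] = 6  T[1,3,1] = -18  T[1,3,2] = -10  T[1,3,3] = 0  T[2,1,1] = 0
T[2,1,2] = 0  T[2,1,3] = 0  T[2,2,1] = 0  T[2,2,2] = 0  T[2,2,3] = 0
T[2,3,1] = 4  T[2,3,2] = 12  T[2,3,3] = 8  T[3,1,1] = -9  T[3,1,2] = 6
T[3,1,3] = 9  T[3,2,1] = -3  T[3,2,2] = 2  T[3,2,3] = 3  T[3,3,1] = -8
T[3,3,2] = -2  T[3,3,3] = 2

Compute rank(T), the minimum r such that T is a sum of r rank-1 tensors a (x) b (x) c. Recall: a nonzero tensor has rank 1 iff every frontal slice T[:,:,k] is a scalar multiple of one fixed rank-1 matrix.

2

Lower bound: the mode-3 unfolding of T (rows indexed by k, columns by (i,j) = (1,1), (1,2), (1,3), (2,1), (2,2), (2,3), (3,1), (3,2), (3,3)) is [[-18, -6, -18, 0, 0, 4, -9, -3, -8], [12, 4, -10, 0, 0, 12, 6, 2, -2], [18, 6, 0, 0, 0, 8, 9, 3, 2]].
There the 2×2 minor on rows k ∈ {1, 2}, columns (i,j) ∈ {(1,1), (1,3)} is det [[-18, -18], [12, -10]] = 396 ≠ 0, so this unfolding has rank ≥ 2; CP rank is at least every unfolding rank, so rank(T) ≥ 2. (Flattening ranks never certify an upper bound on CP rank; for that we must actually write T with 2 rank-1 terms.)
Upper bound — finding two terms. Write S_k = T[:,:,k] for the frontal slices: S₁ = [[-18, -6, -18], [0, 0, 4], [-9, -3, -8]], S₂ = [[12, 4, -10], [0, 0, 12], [6, 2, -2]], S₃ = [[18, 6, 0], [0, 0, 8], [9, 3, 2]].
If T = a₁ (x) b₁ (x) c₁ + a₂ (x) b₂ (x) c₂ then each S_k = c₁[k]·a₁b₁ᵀ + c₂[k]·a₂b₂ᵀ. S₁ and S₂ are linearly independent, so a₁b₁ᵀ and a₂b₂ᵀ must span the same plane of matrices: they are the rank-1 matrices of the form x·S₁ + y·S₂.
The 2×2 minor of x·S₁ + y·S₂ on rows {1,2}, columns {1,3} is −72·x² − 168·xy + 144·y² = (-24)·(x + 3·y)(3·x − 2·y), vanishing at (x:y) = (3:-1) and (2:3).
M₁ = 3·S₁ − S₂ = [[-66, -22, -44], [0, 0, 0], [-33, -11, -22]] = (-11)·[2, 0, 1][3, 1, 2]ᵀ and M₂ = 2·S₁ + 3·S₂ = [[0, 0, -66], [0, 0, 44], [0, 0, -22]] = (-22)·[3, -2, 1][0, 0, 1]ᵀ, so take a₁ = [2, 0, 1], b₁ = [3, 1, 2], a₂ = [3, -2, 1], b₂ = [0, 0, 1].
Each slice is an integer combination of E₁ = a₁b₁ᵀ and E₂ = a₂b₂ᵀ: S₁ = −3·E₁ − 2·E₂, S₂ = 2·E₁ − 6·E₂, S₃ = 3·E₁ − 4·E₂; reading off coefficients, c₁ = [-3, 2, 3] and c₂ = [-2, -6, -4].
Hence T = [2, 0, 1] (x) [3, 1, 2] (x) [-3, 2, 3] + [3, -2, 1] (x) [0, 0, 1] (x) [-2, -6, -4], so rank(T) ≤ 2.
These bounds meet, so rank(T) = 2.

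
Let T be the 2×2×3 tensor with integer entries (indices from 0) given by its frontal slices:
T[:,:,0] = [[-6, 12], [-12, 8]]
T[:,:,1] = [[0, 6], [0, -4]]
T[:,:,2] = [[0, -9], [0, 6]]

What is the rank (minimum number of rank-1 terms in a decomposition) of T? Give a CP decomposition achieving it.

rank(T) = 2

Lower bound: the mode-1 unfolding of T (rows indexed by i, columns by (j,k) = (0,0), (0,1), (0,2), (1,0), (1,1), (1,2)) is [[-6, 0, 0, 12, 6, -9], [-12, 0, 0, 8, -4, 6]].
There the 2×2 minor on rows i ∈ {0, 1}, columns (j,k) ∈ {(0,0), (1,0)} is det [[-6, 12], [-12, 8]] = 96 ≠ 0, so this unfolding has rank ≥ 2; CP rank is at least every unfolding rank, so rank(T) ≥ 2. (This is only a lower bound: in general the CP rank may exceed every unfolding rank, so we still need to exhibit 2 rank-1 terms summing to T.)
Upper bound — finding two terms. Write S_k = T[:,:,k] for the frontal slices: S₀ = [[-6, 12], [-12, 8]], S₁ = [[0, 6], [0, -4]], S₂ = [[0, -9], [0, 6]].
If T = a₁ ∘ b₁ ∘ c₁ + a₂ ∘ b₂ ∘ c₂ then each S_k = c₁[k]·a₁b₁ᵀ + c₂[k]·a₂b₂ᵀ. S₀ and S₁ are linearly independent, so a₁b₁ᵀ and a₂b₂ᵀ must span the same plane of matrices: they are the rank-1 matrices of the form x·S₀ + y·S₁.
det(x·S₀ + y·S₁) is 96·x² + 96·xy = 96·(x + y)(x), vanishing at (x:y) = (1:-1) and (0:1).
M₁ = S₀ − S₁ = [[-6, 6], [-12, 12]] = (-6)·[1, 2][1, -1]ᵀ and M₂ = S₁ = [[0, 6], [0, -4]] = 2·[3, -2][0, 1]ᵀ, so take a₁ = [1, 2], b₁ = [1, -1], a₂ = [3, -2], b₂ = [0, 1].
Each slice is an integer combination of E₁ = a₁b₁ᵀ and E₂ = a₂b₂ᵀ: S₀ = −6·E₁ + 2·E₂, S₁ = 2·E₂, S₂ = −3·E₂; reading off coefficients, c₁ = [-6, 0, 0] and c₂ = [2, 2, -3].
Hence T = [1, 2] ∘ [1, -1] ∘ [-6, 0, 0] + [3, -2] ∘ [0, 1] ∘ [2, 2, -3], so rank(T) ≤ 2.
These bounds meet, so rank(T) = 2.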